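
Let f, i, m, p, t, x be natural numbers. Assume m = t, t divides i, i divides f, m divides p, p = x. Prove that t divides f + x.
t divides i and i divides f, hence t divides f. Since p = x and m divides p, m divides x. m = t, so t divides x. Since t divides f, t divides f + x.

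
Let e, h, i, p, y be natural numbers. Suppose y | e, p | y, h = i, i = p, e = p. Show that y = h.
Because h = i and i = p, h = p. From e = p and y | e, y | p. Since p | y, p = y. h = p, so h = y. Then y = h.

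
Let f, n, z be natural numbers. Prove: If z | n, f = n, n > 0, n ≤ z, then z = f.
From z | n and n > 0, z ≤ n. n ≤ z, so n = z. f = n, so f = z. Then z = f.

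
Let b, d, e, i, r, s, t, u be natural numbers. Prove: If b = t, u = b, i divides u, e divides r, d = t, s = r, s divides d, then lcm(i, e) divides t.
u = b and i divides u, thus i divides b. From b = t, i divides t. s = r and s divides d, therefore r divides d. Because d = t, r divides t. e divides r, so e divides t. i divides t, so lcm(i, e) divides t.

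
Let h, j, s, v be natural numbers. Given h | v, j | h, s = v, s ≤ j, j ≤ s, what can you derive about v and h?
v = h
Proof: j ≤ s and s ≤ j, thus j = s. Since s = v, j = v. Since j | h, v | h. From h | v, v = h.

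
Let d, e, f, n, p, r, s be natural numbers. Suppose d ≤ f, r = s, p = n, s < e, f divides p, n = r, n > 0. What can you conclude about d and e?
d < e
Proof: n = r and r = s, thus n = s. Since p = n and f divides p, f divides n. n > 0, so f ≤ n. n = s, so f ≤ s. d ≤ f, so d ≤ s. s < e, so d < e.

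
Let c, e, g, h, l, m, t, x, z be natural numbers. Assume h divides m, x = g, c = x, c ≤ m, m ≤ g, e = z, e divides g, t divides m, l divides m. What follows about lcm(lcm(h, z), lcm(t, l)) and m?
lcm(lcm(h, z), lcm(t, l)) divides m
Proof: From c = x and c ≤ m, x ≤ m. x = g, so g ≤ m. Because m ≤ g, g = m. e = z and e divides g, hence z divides g. From g = m, z divides m. Since h divides m, lcm(h, z) divides m. t divides m and l divides m, so lcm(t, l) divides m. Since lcm(h, z) divides m, lcm(lcm(h, z), lcm(t, l)) divides m.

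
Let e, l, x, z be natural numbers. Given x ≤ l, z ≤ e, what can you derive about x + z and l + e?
x + z ≤ l + e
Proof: x ≤ l and z ≤ e. By adding inequalities, x + z ≤ l + e.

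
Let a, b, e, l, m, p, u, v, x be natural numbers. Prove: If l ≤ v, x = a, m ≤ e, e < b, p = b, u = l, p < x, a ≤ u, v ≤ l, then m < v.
m ≤ e and e < b, therefore m < b. Because x = a and p < x, p < a. Since p = b, b < a. l ≤ v and v ≤ l, therefore l = v. Since u = l, u = v. a ≤ u, so a ≤ v. Since b < a, b < v. Since m < b, m < v.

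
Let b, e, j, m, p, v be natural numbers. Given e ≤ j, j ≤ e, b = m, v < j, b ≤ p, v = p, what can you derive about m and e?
m < e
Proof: b = m and b ≤ p, hence m ≤ p. j ≤ e and e ≤ j, thus j = e. Since v < j, v < e. v = p, so p < e. m ≤ p, so m < e.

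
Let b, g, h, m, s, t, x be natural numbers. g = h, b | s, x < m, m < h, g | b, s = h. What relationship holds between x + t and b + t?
x + t < b + t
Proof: g = h and g | b, therefore h | b. s = h and b | s, so b | h. h | b, so h = b. x < m and m < h, therefore x < h. h = b, so x < b. Then x + t < b + t.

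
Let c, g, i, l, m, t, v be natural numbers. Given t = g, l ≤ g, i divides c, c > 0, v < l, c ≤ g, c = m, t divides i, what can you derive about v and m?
v < m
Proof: t divides i and i divides c, hence t divides c. Since c > 0, t ≤ c. Since t = g, g ≤ c. c ≤ g, so g = c. Since c = m, g = m. v < l and l ≤ g, thus v < g. g = m, so v < m.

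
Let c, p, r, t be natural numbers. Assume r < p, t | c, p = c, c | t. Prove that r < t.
Because c | t and t | c, c = t. Because p = c, p = t. Since r < p, r < t.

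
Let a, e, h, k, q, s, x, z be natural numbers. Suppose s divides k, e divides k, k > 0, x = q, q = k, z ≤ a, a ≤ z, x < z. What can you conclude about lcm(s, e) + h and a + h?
lcm(s, e) + h < a + h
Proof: s divides k and e divides k, thus lcm(s, e) divides k. Since k > 0, lcm(s, e) ≤ k. Because x = q and q = k, x = k. From z ≤ a and a ≤ z, z = a. x < z, so x < a. Since x = k, k < a. Since lcm(s, e) ≤ k, lcm(s, e) < a. Then lcm(s, e) + h < a + h.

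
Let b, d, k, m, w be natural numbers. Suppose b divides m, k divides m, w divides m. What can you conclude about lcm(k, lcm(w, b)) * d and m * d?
lcm(k, lcm(w, b)) * d divides m * d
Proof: w divides m and b divides m, therefore lcm(w, b) divides m. Since k divides m, lcm(k, lcm(w, b)) divides m. Then lcm(k, lcm(w, b)) * d divides m * d.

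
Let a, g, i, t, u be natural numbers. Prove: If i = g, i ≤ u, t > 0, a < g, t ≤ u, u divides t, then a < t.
u divides t and t > 0, thus u ≤ t. Since t ≤ u, u = t. From i = g and i ≤ u, g ≤ u. a < g, so a < u. u = t, so a < t.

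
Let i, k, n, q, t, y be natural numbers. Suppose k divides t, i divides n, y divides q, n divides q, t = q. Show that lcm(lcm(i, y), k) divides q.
From i divides n and n divides q, i divides q. y divides q, so lcm(i, y) divides q. t = q and k divides t, thus k divides q. From lcm(i, y) divides q, lcm(lcm(i, y), k) divides q.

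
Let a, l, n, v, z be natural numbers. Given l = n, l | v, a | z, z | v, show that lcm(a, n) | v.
Since a | z and z | v, a | v. Since l = n and l | v, n | v. a | v, so lcm(a, n) | v.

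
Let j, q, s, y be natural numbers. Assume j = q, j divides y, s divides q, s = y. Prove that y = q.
From s = y and s divides q, y divides q. j = q and j divides y, so q divides y. y divides q, so y = q.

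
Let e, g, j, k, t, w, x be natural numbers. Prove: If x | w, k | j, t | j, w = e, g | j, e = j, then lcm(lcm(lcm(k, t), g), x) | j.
Because k | j and t | j, lcm(k, t) | j. g | j, so lcm(lcm(k, t), g) | j. w = e and e = j, thus w = j. Since x | w, x | j. From lcm(lcm(k, t), g) | j, lcm(lcm(lcm(k, t), g), x) | j.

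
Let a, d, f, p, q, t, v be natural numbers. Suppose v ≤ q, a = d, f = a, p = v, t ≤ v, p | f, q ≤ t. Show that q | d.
q ≤ t and t ≤ v, therefore q ≤ v. v ≤ q, so v = q. p = v, so p = q. f = a and p | f, therefore p | a. Since p = q, q | a. a = d, so q | d.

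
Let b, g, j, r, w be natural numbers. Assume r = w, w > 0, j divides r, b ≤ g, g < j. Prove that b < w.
b ≤ g and g < j, therefore b < j. r = w and j divides r, therefore j divides w. w > 0, so j ≤ w. b < j, so b < w.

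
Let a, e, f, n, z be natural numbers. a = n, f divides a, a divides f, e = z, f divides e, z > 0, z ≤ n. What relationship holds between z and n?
z = n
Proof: f divides a and a divides f, so f = a. e = z and f divides e, so f divides z. f = a, so a divides z. a = n, so n divides z. z > 0, so n ≤ z. Since z ≤ n, n = z. Then z = n.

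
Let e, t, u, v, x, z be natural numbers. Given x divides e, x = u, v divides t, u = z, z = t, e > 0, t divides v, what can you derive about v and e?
v ≤ e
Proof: Since t divides v and v divides t, t = v. Because x = u and u = z, x = z. x divides e, so z divides e. z = t, so t divides e. Since e > 0, t ≤ e. t = v, so v ≤ e.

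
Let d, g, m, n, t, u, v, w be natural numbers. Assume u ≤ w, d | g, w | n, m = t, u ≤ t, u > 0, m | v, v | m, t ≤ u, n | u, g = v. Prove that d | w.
v | m and m | v, so v = m. Since m = t, v = t. t ≤ u and u ≤ t, hence t = u. v = t, so v = u. w | n and n | u, hence w | u. Since u > 0, w ≤ u. Because u ≤ w, u = w. Since v = u, v = w. Because g = v and d | g, d | v. Since v = w, d | w.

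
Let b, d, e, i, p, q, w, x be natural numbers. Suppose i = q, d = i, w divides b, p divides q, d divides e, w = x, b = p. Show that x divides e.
b = p and w divides b, thus w divides p. w = x, so x divides p. p divides q, so x divides q. d = i and i = q, hence d = q. Since d divides e, q divides e. Since x divides q, x divides e.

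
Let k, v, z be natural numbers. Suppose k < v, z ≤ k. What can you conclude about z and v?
z < v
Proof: z ≤ k and k < v. By transitivity, z < v.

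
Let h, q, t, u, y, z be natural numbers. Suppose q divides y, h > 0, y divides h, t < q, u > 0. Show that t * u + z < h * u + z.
q divides y and y divides h, therefore q divides h. h > 0, so q ≤ h. Since t < q, t < h. Since u > 0, by multiplying by a positive, t * u < h * u. Then t * u + z < h * u + z.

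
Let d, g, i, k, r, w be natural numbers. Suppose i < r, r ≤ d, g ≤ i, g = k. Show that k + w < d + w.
Since i < r and r ≤ d, i < d. Since g ≤ i, g < d. Because g = k, k < d. Then k + w < d + w.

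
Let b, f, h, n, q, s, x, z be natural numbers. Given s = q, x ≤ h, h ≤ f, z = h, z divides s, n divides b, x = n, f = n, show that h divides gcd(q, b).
From z = h and z divides s, h divides s. s = q, so h divides q. x = n and x ≤ h, hence n ≤ h. From f = n and h ≤ f, h ≤ n. n ≤ h, so n = h. Since n divides b, h divides b. h divides q, so h divides gcd(q, b).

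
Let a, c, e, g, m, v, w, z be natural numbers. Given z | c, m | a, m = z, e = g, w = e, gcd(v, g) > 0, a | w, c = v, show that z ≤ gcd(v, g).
Since c = v and z | c, z | v. m = z and m | a, hence z | a. Because w = e and e = g, w = g. Since a | w, a | g. z | a, so z | g. Since z | v, z | gcd(v, g). gcd(v, g) > 0, so z ≤ gcd(v, g).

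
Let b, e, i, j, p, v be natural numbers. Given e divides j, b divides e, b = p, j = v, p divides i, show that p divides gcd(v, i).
b = p and b divides e, hence p divides e. j = v and e divides j, thus e divides v. Because p divides e, p divides v. Since p divides i, p divides gcd(v, i).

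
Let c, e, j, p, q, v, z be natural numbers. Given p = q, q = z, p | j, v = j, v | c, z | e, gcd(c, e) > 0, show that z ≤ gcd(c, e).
Since p = q and q = z, p = z. v = j and v | c, hence j | c. Since p | j, p | c. Since p = z, z | c. z | e, so z | gcd(c, e). gcd(c, e) > 0, so z ≤ gcd(c, e).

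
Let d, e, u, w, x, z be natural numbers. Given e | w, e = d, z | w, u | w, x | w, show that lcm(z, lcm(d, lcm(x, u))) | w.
e = d and e | w, hence d | w. x | w and u | w, therefore lcm(x, u) | w. Since d | w, lcm(d, lcm(x, u)) | w. Since z | w, lcm(z, lcm(d, lcm(x, u))) | w.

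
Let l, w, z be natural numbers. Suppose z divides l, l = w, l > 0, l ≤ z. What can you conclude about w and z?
w = z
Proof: z divides l and l > 0, so z ≤ l. Because l ≤ z, z = l. l = w, so z = w. Then w = z.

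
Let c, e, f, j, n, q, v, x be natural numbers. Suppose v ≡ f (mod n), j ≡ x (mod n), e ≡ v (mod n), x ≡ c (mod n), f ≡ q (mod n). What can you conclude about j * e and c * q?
j * e ≡ c * q (mod n)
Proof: j ≡ x (mod n) and x ≡ c (mod n), hence j ≡ c (mod n). e ≡ v (mod n) and v ≡ f (mod n), hence e ≡ f (mod n). f ≡ q (mod n), so e ≡ q (mod n). Using j ≡ c (mod n), by multiplying congruences, j * e ≡ c * q (mod n).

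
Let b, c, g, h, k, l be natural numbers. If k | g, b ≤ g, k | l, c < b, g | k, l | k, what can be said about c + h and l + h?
c + h < l + h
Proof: g | k and k | g, therefore g = k. k | l and l | k, hence k = l. Because g = k, g = l. Because c < b and b ≤ g, c < g. g = l, so c < l. Then c + h < l + h.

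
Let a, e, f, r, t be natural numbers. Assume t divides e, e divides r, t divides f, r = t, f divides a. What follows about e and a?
e divides a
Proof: From r = t and e divides r, e divides t. t divides e, so t = e. t divides f, so e divides f. Since f divides a, e divides a.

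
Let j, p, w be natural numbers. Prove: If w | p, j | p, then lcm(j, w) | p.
j | p and w | p. Because lcm divides any common multiple, lcm(j, w) | p.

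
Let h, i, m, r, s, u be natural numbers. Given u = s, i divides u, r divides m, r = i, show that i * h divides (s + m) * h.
u = s and i divides u, thus i divides s. Since r = i and r divides m, i divides m. i divides s, so i divides s + m. Then i * h divides (s + m) * h.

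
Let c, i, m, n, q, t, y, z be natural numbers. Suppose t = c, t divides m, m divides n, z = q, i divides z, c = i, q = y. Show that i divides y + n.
Because z = q and q = y, z = y. Since i divides z, i divides y. Because t = c and t divides m, c divides m. c = i, so i divides m. Since m divides n, i divides n. Since i divides y, i divides y + n.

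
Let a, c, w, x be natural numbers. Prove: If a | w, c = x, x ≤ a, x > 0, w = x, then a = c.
w = x and a | w, so a | x. Since x > 0, a ≤ x. Since x ≤ a, x = a. Since c = x, c = a. Then a = c.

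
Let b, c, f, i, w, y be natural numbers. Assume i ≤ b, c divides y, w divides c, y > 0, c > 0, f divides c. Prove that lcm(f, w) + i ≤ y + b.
f divides c and w divides c, hence lcm(f, w) divides c. Since c > 0, lcm(f, w) ≤ c. Because c divides y and y > 0, c ≤ y. Since lcm(f, w) ≤ c, lcm(f, w) ≤ y. i ≤ b, so lcm(f, w) + i ≤ y + b.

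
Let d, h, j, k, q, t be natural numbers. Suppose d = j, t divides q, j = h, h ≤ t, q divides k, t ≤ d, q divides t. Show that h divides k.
q divides t and t divides q, so q = t. d = j and j = h, thus d = h. t ≤ d, so t ≤ h. Since h ≤ t, t = h. Since q = t, q = h. Since q divides k, h divides k.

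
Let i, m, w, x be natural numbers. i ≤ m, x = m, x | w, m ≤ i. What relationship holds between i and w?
i | w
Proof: m ≤ i and i ≤ m, so m = i. From x = m, x = i. Since x | w, i | w.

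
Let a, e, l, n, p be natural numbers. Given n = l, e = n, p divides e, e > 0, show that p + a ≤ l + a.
Because p divides e and e > 0, p ≤ e. Since e = n, p ≤ n. n = l, so p ≤ l. Then p + a ≤ l + a.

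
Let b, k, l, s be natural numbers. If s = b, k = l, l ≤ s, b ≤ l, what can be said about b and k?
b = k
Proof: s = b and l ≤ s, therefore l ≤ b. Since b ≤ l, l = b. Since k = l, k = b. Then b = k.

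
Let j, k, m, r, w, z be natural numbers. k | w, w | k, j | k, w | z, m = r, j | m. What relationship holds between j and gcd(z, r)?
j | gcd(z, r)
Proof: k | w and w | k, therefore k = w. j | k, so j | w. w | z, so j | z. m = r and j | m, so j | r. From j | z, j | gcd(z, r).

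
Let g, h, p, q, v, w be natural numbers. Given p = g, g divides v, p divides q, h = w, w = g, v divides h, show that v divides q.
h = w and w = g, therefore h = g. From v divides h, v divides g. g divides v, so g = v. Since p = g and p divides q, g divides q. Because g = v, v divides q.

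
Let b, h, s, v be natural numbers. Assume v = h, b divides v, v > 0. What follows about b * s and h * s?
b * s ≤ h * s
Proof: b divides v and v > 0, so b ≤ v. v = h, so b ≤ h. By multiplying by a non-negative, b * s ≤ h * s.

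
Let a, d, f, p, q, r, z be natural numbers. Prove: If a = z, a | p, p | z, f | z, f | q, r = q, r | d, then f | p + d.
From a = z and a | p, z | p. p | z, so z = p. f | z, so f | p. Since r = q and r | d, q | d. f | q, so f | d. f | p, so f | p + d.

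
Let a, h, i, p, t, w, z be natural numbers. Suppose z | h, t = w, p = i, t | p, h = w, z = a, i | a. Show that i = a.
h = w and z | h, hence z | w. Since z = a, a | w. Since p = i and t | p, t | i. Since t = w, w | i. Since a | w, a | i. From i | a, a = i. Then i = a.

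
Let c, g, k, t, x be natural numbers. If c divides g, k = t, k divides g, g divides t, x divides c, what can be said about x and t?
x divides t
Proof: k = t and k divides g, thus t divides g. Since g divides t, g = t. Since c divides g, c divides t. Since x divides c, x divides t.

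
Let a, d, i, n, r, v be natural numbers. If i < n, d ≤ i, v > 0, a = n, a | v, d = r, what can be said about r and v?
r < v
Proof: Since d = r and d ≤ i, r ≤ i. Because a = n and a | v, n | v. Since v > 0, n ≤ v. Since i < n, i < v. r ≤ i, so r < v.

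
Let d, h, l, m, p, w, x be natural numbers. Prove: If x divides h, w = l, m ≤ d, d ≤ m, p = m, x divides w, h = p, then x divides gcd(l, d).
w = l and x divides w, hence x divides l. h = p and p = m, therefore h = m. Because m ≤ d and d ≤ m, m = d. h = m, so h = d. Since x divides h, x divides d. x divides l, so x divides gcd(l, d).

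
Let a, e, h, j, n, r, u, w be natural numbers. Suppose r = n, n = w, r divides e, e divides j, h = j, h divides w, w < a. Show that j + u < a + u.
r = n and n = w, hence r = w. From r divides e and e divides j, r divides j. Since r = w, w divides j. h = j and h divides w, so j divides w. Since w divides j, w = j. w < a, so j < a. Then j + u < a + u.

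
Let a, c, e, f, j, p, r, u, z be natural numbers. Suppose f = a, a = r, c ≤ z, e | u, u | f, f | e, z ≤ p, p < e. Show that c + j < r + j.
Because f = a and a = r, f = r. e | u and u | f, therefore e | f. Since f | e, e = f. z ≤ p and p < e, so z < e. e = f, so z < f. Since c ≤ z, c < f. Since f = r, c < r. Then c + j < r + j.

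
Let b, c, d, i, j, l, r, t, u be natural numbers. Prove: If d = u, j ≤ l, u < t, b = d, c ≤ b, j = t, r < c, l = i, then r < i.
b = d and d = u, thus b = u. c ≤ b, so c ≤ u. Since j = t and j ≤ l, t ≤ l. Since l = i, t ≤ i. u < t, so u < i. c ≤ u, so c < i. Since r < c, r < i.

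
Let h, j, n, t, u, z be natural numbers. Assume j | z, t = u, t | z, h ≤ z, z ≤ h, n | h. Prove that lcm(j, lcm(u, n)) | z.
Since t = u and t | z, u | z. h ≤ z and z ≤ h, hence h = z. Since n | h, n | z. u | z, so lcm(u, n) | z. From j | z, lcm(j, lcm(u, n)) | z.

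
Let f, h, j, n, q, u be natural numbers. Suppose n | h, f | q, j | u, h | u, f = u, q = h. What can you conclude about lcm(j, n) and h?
lcm(j, n) | h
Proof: Since f = u and f | q, u | q. Since q = h, u | h. h | u, so u = h. j | u, so j | h. Since n | h, lcm(j, n) | h.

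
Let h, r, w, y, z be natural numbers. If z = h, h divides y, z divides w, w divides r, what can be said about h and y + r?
h divides y + r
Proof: z divides w and w divides r, thus z divides r. Since z = h, h divides r. Since h divides y, h divides y + r.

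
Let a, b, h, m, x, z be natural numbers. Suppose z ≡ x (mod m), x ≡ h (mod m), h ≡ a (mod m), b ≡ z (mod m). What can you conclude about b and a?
b ≡ a (mod m)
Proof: b ≡ z (mod m) and z ≡ x (mod m), thus b ≡ x (mod m). Since x ≡ h (mod m), b ≡ h (mod m). Since h ≡ a (mod m), b ≡ a (mod m).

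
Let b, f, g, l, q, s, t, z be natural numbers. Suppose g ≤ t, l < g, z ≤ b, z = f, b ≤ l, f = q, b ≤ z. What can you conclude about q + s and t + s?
q + s < t + s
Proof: b ≤ z and z ≤ b, thus b = z. Since z = f, b = f. Since f = q, b = q. b ≤ l and l < g, so b < g. g ≤ t, so b < t. b = q, so q < t. Then q + s < t + s.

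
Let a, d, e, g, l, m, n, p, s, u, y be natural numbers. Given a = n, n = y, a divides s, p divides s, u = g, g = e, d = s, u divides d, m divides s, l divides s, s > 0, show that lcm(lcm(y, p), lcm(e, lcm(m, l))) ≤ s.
a = n and n = y, so a = y. a divides s, so y divides s. Since p divides s, lcm(y, p) divides s. From u = g and g = e, u = e. Because d = s and u divides d, u divides s. Since u = e, e divides s. Because m divides s and l divides s, lcm(m, l) divides s. e divides s, so lcm(e, lcm(m, l)) divides s. lcm(y, p) divides s, so lcm(lcm(y, p), lcm(e, lcm(m, l))) divides s. s > 0, so lcm(lcm(y, p), lcm(e, lcm(m, l))) ≤ s.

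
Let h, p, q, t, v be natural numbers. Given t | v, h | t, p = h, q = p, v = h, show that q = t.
q = p and p = h, so q = h. Since v = h and t | v, t | h. h | t, so h = t. q = h, so q = t.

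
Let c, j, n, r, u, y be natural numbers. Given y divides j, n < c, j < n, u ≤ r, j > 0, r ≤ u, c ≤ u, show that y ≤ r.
u ≤ r and r ≤ u, so u = r. Since y divides j and j > 0, y ≤ j. Since j < n, y < n. n < c and c ≤ u, hence n < u. Since y < n, y < u. u = r, so y < r. Then y ≤ r.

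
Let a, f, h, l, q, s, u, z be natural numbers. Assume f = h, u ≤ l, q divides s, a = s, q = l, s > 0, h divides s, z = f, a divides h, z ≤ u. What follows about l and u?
l = u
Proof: Because q = l and q divides s, l divides s. s > 0, so l ≤ s. From z = f and f = h, z = h. Since a = s and a divides h, s divides h. Since h divides s, h = s. z = h, so z = s. Since z ≤ u, s ≤ u. l ≤ s, so l ≤ u. From u ≤ l, l = u.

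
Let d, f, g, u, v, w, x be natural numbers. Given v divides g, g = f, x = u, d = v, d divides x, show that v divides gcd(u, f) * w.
Since d = v and d divides x, v divides x. x = u, so v divides u. From g = f and v divides g, v divides f. Since v divides u, v divides gcd(u, f). Then v divides gcd(u, f) * w.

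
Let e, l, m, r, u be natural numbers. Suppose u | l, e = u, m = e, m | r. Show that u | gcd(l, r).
m = e and m | r, thus e | r. e = u, so u | r. u | l, so u | gcd(l, r).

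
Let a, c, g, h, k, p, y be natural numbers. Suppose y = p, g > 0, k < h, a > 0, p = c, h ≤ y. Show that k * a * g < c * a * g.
y = p and p = c, therefore y = c. k < h and h ≤ y, thus k < y. Since y = c, k < c. Since a > 0, by multiplying by a positive, k * a < c * a. Combining with g > 0, by multiplying by a positive, k * a * g < c * a * g.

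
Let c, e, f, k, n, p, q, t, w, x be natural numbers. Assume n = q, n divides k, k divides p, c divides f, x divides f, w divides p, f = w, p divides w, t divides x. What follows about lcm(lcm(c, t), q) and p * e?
lcm(lcm(c, t), q) divides p * e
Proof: w divides p and p divides w, hence w = p. f = w, so f = p. Since t divides x and x divides f, t divides f. c divides f, so lcm(c, t) divides f. Since f = p, lcm(c, t) divides p. n divides k and k divides p, so n divides p. n = q, so q divides p. lcm(c, t) divides p, so lcm(lcm(c, t), q) divides p. Then lcm(lcm(c, t), q) divides p * e.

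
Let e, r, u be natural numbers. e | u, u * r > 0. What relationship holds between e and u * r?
e ≤ u * r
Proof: Since e | u, e | u * r. u * r > 0, so e ≤ u * r.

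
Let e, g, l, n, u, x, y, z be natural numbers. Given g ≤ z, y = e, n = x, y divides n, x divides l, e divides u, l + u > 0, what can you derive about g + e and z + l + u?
g + e ≤ z + l + u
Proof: n = x and y divides n, hence y divides x. Since x divides l, y divides l. Since y = e, e divides l. e divides u, so e divides l + u. l + u > 0, so e ≤ l + u. Since g ≤ z, g + e ≤ z + l + u.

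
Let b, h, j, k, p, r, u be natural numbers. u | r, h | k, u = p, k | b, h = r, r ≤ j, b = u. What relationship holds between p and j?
p ≤ j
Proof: h = r and h | k, hence r | k. b = u and k | b, thus k | u. Since r | k, r | u. u | r, so r = u. Since u = p, r = p. Since r ≤ j, p ≤ j.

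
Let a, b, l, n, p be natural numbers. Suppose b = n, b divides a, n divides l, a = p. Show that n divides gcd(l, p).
a = p and b divides a, therefore b divides p. Since b = n, n divides p. Because n divides l, n divides gcd(l, p).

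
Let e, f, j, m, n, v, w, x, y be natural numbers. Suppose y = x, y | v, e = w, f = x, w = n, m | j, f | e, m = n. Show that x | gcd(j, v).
e = w and f | e, therefore f | w. w = n, so f | n. Since f = x, x | n. m = n and m | j, thus n | j. Since x | n, x | j. y = x and y | v, thus x | v. Since x | j, x | gcd(j, v).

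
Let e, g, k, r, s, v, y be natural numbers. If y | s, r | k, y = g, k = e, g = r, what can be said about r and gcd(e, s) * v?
r | gcd(e, s) * v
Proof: k = e and r | k, so r | e. y = g and g = r, therefore y = r. Since y | s, r | s. r | e, so r | gcd(e, s). Then r | gcd(e, s) * v.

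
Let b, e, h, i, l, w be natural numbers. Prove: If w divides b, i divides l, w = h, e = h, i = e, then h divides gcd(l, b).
i = e and e = h, hence i = h. Since i divides l, h divides l. From w = h and w divides b, h divides b. From h divides l, h divides gcd(l, b).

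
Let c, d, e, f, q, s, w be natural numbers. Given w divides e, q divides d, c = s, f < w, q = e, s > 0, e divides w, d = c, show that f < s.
w divides e and e divides w, so w = e. f < w, so f < e. d = c and q divides d, hence q divides c. Since c = s, q divides s. q = e, so e divides s. s > 0, so e ≤ s. f < e, so f < s.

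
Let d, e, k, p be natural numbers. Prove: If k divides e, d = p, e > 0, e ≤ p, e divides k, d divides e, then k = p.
Because k divides e and e divides k, k = e. From d = p and d divides e, p divides e. e > 0, so p ≤ e. e ≤ p, so e = p. k = e, so k = p.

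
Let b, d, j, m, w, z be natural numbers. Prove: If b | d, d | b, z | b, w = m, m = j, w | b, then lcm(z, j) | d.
From b | d and d | b, b = d. Since w = m and m = j, w = j. Since w | b, j | b. Since z | b, lcm(z, j) | b. Since b = d, lcm(z, j) | d.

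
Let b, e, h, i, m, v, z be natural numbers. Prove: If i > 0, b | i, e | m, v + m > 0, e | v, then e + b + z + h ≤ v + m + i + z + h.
e | v and e | m, thus e | v + m. v + m > 0, so e ≤ v + m. b | i and i > 0, so b ≤ i. Then b + z ≤ i + z. Then b + z + h ≤ i + z + h. e ≤ v + m, so e + b + z + h ≤ v + m + i + z + h.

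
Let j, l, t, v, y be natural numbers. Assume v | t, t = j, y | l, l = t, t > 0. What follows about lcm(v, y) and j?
lcm(v, y) ≤ j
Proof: l = t and y | l, therefore y | t. Since v | t, lcm(v, y) | t. Since t > 0, lcm(v, y) ≤ t. t = j, so lcm(v, y) ≤ j.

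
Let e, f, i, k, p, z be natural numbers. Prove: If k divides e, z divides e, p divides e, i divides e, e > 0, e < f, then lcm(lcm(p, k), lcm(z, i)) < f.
Because p divides e and k divides e, lcm(p, k) divides e. z divides e and i divides e, hence lcm(z, i) divides e. Since lcm(p, k) divides e, lcm(lcm(p, k), lcm(z, i)) divides e. e > 0, so lcm(lcm(p, k), lcm(z, i)) ≤ e. e < f, so lcm(lcm(p, k), lcm(z, i)) < f.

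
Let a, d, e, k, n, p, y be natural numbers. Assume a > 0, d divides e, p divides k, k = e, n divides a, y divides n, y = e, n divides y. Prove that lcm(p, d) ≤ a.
From k = e and p divides k, p divides e. Since d divides e, lcm(p, d) divides e. n divides y and y divides n, so n = y. Since y = e, n = e. n divides a, so e divides a. lcm(p, d) divides e, so lcm(p, d) divides a. Since a > 0, lcm(p, d) ≤ a.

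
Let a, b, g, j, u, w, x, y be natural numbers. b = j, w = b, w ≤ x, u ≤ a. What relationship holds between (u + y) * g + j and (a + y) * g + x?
(u + y) * g + j ≤ (a + y) * g + x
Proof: u ≤ a, so u + y ≤ a + y. Then (u + y) * g ≤ (a + y) * g. From w = b and b = j, w = j. Since w ≤ x, j ≤ x. (u + y) * g ≤ (a + y) * g, so (u + y) * g + j ≤ (a + y) * g + x.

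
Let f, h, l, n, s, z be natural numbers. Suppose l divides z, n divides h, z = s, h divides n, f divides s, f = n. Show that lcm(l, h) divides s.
Since z = s and l divides z, l divides s. n divides h and h divides n, so n = h. Since f = n, f = h. f divides s, so h divides s. l divides s, so lcm(l, h) divides s.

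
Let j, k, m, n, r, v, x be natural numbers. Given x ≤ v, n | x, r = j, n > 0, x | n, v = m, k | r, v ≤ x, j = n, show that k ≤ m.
n | x and x | n, thus n = x. x ≤ v and v ≤ x, therefore x = v. Since n = x, n = v. v = m, so n = m. r = j and j = n, thus r = n. From k | r, k | n. Since n > 0, k ≤ n. Since n = m, k ≤ m.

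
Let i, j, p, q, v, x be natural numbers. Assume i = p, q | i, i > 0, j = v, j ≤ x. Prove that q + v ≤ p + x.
q | i and i > 0, so q ≤ i. Since i = p, q ≤ p. Since j = v and j ≤ x, v ≤ x. Since q ≤ p, q + v ≤ p + x.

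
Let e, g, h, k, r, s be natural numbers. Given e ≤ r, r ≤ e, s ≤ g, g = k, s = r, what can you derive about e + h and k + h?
e + h ≤ k + h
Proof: Since r ≤ e and e ≤ r, r = e. Since s = r, s = e. From g = k and s ≤ g, s ≤ k. s = e, so e ≤ k. Then e + h ≤ k + h.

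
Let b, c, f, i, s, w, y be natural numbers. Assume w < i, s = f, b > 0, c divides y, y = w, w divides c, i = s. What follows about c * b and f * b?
c * b < f * b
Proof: y = w and c divides y, therefore c divides w. Since w divides c, w = c. i = s and s = f, thus i = f. Since w < i, w < f. Since w = c, c < f. Using b > 0 and multiplying by a positive, c * b < f * b.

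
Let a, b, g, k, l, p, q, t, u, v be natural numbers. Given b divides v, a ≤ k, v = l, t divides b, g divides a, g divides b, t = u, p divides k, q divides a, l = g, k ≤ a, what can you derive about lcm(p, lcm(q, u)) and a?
lcm(p, lcm(q, u)) divides a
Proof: Because k ≤ a and a ≤ k, k = a. p divides k, so p divides a. t = u and t divides b, thus u divides b. Because v = l and b divides v, b divides l. From l = g, b divides g. g divides b, so g = b. Since g divides a, b divides a. Because u divides b, u divides a. Because q divides a, lcm(q, u) divides a. From p divides a, lcm(p, lcm(q, u)) divides a.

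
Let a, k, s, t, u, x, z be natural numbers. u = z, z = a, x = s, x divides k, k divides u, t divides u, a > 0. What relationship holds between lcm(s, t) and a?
lcm(s, t) ≤ a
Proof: u = z and z = a, hence u = a. Since x divides k and k divides u, x divides u. Since x = s, s divides u. Since t divides u, lcm(s, t) divides u. u = a, so lcm(s, t) divides a. From a > 0, lcm(s, t) ≤ a.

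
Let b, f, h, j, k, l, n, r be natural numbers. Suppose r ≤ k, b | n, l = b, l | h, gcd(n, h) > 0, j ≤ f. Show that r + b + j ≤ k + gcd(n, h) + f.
l = b and l | h, thus b | h. Since b | n, b | gcd(n, h). gcd(n, h) > 0, so b ≤ gcd(n, h). Since j ≤ f, b + j ≤ gcd(n, h) + f. Because r ≤ k, r + b + j ≤ k + gcd(n, h) + f.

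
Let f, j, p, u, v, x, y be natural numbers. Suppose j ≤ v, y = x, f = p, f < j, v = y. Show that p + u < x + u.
From f = p and f < j, p < j. v = y and j ≤ v, hence j ≤ y. y = x, so j ≤ x. p < j, so p < x. Then p + u < x + u.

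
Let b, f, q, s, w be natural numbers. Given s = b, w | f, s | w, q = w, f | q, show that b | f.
q = w and f | q, thus f | w. Since w | f, w = f. s | w, so s | f. Since s = b, b | f.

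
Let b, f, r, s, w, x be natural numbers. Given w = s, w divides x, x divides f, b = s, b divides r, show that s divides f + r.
Since w = s and w divides x, s divides x. Since x divides f, s divides f. b = s and b divides r, so s divides r. Since s divides f, s divides f + r.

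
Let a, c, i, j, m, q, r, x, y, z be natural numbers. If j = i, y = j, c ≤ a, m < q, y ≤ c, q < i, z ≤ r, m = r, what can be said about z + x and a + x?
z + x < a + x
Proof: Since m = r and m < q, r < q. q < i, so r < i. From z ≤ r, z < i. y = j and j = i, therefore y = i. y ≤ c and c ≤ a, hence y ≤ a. y = i, so i ≤ a. Since z < i, z < a. Then z + x < a + x.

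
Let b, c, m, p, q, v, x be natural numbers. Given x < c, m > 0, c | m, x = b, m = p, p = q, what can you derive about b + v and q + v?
b + v < q + v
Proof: m = p and p = q, therefore m = q. c | m and m > 0, therefore c ≤ m. Since x < c, x < m. x = b, so b < m. Since m = q, b < q. Then b + v < q + v.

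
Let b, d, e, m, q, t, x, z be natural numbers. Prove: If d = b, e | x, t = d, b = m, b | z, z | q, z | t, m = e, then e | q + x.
Because t = d and d = b, t = b. Since z | t, z | b. Since b | z, z = b. b = m, so z = m. m = e, so z = e. z | q, so e | q. e | x, so e | q + x.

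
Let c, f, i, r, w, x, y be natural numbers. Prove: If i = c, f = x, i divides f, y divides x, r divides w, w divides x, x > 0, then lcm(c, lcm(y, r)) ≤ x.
f = x and i divides f, thus i divides x. i = c, so c divides x. Because r divides w and w divides x, r divides x. Since y divides x, lcm(y, r) divides x. Since c divides x, lcm(c, lcm(y, r)) divides x. Because x > 0, lcm(c, lcm(y, r)) ≤ x.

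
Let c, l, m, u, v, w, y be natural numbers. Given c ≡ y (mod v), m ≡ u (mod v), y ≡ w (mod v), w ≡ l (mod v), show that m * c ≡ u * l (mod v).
Since c ≡ y (mod v) and y ≡ w (mod v), c ≡ w (mod v). From w ≡ l (mod v), c ≡ l (mod v). Since m ≡ u (mod v), by multiplying congruences, m * c ≡ u * l (mod v).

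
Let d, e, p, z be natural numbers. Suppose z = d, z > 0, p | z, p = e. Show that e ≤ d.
p = e and p | z, hence e | z. z > 0, so e ≤ z. Since z = d, e ≤ d.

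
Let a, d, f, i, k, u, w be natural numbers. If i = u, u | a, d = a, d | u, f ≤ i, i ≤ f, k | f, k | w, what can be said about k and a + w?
k | a + w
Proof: Since d = a and d | u, a | u. Since u | a, u = a. Since i = u, i = a. Since f ≤ i and i ≤ f, f = i. k | f, so k | i. i = a, so k | a. k | w, so k | a + w.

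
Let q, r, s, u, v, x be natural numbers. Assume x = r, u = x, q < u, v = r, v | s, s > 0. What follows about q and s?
q < s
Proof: Because u = x and q < u, q < x. Since x = r, q < r. Since v = r and v | s, r | s. s > 0, so r ≤ s. Since q < r, q < s.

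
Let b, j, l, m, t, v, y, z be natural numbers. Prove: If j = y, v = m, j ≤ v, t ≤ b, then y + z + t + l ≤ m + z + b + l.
v = m and j ≤ v, thus j ≤ m. j = y, so y ≤ m. Then y + z ≤ m + z. t ≤ b, hence t + l ≤ b + l. Since y + z ≤ m + z, y + z + t + l ≤ m + z + b + l.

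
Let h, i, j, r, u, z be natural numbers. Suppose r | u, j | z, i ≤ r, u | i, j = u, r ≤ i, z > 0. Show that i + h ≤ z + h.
From r ≤ i and i ≤ r, r = i. r | u, so i | u. u | i, so u = i. Because j = u and j | z, u | z. z > 0, so u ≤ z. Since u = i, i ≤ z. Then i + h ≤ z + h.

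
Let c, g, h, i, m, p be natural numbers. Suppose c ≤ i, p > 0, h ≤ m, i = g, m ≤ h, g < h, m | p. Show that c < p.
Since i = g and c ≤ i, c ≤ g. g < h, so c < h. From m ≤ h and h ≤ m, m = h. m | p, so h | p. Since p > 0, h ≤ p. From c < h, c < p.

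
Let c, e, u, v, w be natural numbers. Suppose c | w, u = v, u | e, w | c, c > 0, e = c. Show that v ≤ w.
c | w and w | c, hence c = w. u = v and u | e, therefore v | e. e = c, so v | c. c > 0, so v ≤ c. Since c = w, v ≤ w.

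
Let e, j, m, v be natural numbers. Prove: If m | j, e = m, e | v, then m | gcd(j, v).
e = m and e | v, therefore m | v. Because m | j, m | gcd(j, v).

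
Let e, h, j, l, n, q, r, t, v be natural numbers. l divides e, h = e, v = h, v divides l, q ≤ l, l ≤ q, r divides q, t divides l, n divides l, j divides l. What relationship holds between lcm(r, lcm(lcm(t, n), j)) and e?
lcm(r, lcm(lcm(t, n), j)) divides e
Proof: v = h and v divides l, thus h divides l. Since h = e, e divides l. Since l divides e, l = e. Since q ≤ l and l ≤ q, q = l. Since r divides q, r divides l. Since t divides l and n divides l, lcm(t, n) divides l. Because j divides l, lcm(lcm(t, n), j) divides l. r divides l, so lcm(r, lcm(lcm(t, n), j)) divides l. Since l = e, lcm(r, lcm(lcm(t, n), j)) divides e.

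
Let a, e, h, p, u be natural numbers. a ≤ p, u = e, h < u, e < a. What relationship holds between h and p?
h < p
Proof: u = e and h < u, thus h < e. e < a and a ≤ p, thus e < p. Since h < e, h < p.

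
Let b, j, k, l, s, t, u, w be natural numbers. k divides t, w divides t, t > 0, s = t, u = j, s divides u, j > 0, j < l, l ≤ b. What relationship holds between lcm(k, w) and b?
lcm(k, w) < b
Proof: Because k divides t and w divides t, lcm(k, w) divides t. t > 0, so lcm(k, w) ≤ t. u = j and s divides u, so s divides j. s = t, so t divides j. Since j > 0, t ≤ j. Since lcm(k, w) ≤ t, lcm(k, w) ≤ j. j < l and l ≤ b, therefore j < b. lcm(k, w) ≤ j, so lcm(k, w) < b.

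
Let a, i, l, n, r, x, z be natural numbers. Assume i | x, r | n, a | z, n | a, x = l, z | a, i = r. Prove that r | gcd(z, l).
a | z and z | a, so a = z. r | n and n | a, so r | a. From a = z, r | z. Since i = r and i | x, r | x. Since x = l, r | l. Since r | z, r | gcd(z, l).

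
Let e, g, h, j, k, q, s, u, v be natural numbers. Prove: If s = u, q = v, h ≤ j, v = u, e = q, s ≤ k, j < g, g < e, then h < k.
e = q and q = v, therefore e = v. v = u, so e = u. Since g < e, g < u. Since s = u and s ≤ k, u ≤ k. g < u, so g < k. Since j < g, j < k. Because h ≤ j, h < k.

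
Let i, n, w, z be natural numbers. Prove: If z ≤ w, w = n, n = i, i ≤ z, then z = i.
From w = n and n = i, w = i. z ≤ w, so z ≤ i. i ≤ z, so z = i.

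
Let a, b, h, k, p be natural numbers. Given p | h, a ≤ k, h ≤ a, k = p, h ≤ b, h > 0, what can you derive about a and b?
a ≤ b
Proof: Since k = p and a ≤ k, a ≤ p. Because p | h and h > 0, p ≤ h. a ≤ p, so a ≤ h. h ≤ a, so h = a. Since h ≤ b, a ≤ b.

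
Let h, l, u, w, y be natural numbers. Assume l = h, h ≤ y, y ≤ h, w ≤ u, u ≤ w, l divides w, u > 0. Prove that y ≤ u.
h ≤ y and y ≤ h, so h = y. l = h, so l = y. w ≤ u and u ≤ w, so w = u. Since l divides w, l divides u. l = y, so y divides u. Since u > 0, y ≤ u.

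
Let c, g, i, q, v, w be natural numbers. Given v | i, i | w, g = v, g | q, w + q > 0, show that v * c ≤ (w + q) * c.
v | i and i | w, hence v | w. g = v and g | q, so v | q. Since v | w, v | w + q. Since w + q > 0, v ≤ w + q. Then v * c ≤ (w + q) * c.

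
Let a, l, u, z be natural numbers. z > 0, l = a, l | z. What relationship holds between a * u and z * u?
a * u ≤ z * u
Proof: Since l = a and l | z, a | z. Since z > 0, a ≤ z. Then a * u ≤ z * u.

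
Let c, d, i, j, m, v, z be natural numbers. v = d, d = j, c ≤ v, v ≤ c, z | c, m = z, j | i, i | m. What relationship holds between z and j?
z = j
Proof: v = d and d = j, hence v = j. Because c ≤ v and v ≤ c, c = v. Because z | c, z | v. v = j, so z | j. j | i and i | m, therefore j | m. m = z, so j | z. z | j, so z = j.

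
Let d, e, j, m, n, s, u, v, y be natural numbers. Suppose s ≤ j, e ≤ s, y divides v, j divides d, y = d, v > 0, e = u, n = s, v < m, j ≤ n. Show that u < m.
Because e = u and e ≤ s, u ≤ s. n = s and j ≤ n, so j ≤ s. Since s ≤ j, j = s. Since j divides d, s divides d. y = d and y divides v, hence d divides v. s divides d, so s divides v. From v > 0, s ≤ v. v < m, so s < m. Since u ≤ s, u < m.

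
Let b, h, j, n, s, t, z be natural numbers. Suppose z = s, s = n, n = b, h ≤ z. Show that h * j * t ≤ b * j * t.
Because z = s and s = n, z = n. Since n = b, z = b. h ≤ z, so h ≤ b. Then h * j ≤ b * j. Then h * j * t ≤ b * j * t.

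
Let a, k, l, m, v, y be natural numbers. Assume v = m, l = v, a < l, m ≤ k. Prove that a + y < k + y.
l = v and v = m, so l = m. Because a < l, a < m. m ≤ k, so a < k. Then a + y < k + y.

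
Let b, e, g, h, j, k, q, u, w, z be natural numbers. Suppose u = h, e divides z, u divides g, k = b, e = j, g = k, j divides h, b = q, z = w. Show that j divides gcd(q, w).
g = k and k = b, hence g = b. b = q, so g = q. From u = h and u divides g, h divides g. j divides h, so j divides g. Because g = q, j divides q. z = w and e divides z, thus e divides w. Since e = j, j divides w. j divides q, so j divides gcd(q, w).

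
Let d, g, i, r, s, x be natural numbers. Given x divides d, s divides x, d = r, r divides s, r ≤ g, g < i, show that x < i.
Because r divides s and s divides x, r divides x. Because d = r and x divides d, x divides r. Since r divides x, r = x. From r ≤ g and g < i, r < i. Since r = x, x < i.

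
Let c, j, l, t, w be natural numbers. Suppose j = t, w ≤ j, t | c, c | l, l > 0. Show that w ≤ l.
Since j = t and w ≤ j, w ≤ t. t | c and c | l, so t | l. l > 0, so t ≤ l. w ≤ t, so w ≤ l.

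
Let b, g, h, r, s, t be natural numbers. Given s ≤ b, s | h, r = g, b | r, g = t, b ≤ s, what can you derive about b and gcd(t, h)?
b | gcd(t, h)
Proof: Since r = g and g = t, r = t. Because b | r, b | t. s ≤ b and b ≤ s, therefore s = b. s | h, so b | h. Because b | t, b | gcd(t, h).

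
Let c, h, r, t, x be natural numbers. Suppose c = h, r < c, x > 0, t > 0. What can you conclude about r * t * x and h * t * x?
r * t * x < h * t * x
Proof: c = h and r < c, thus r < h. Since t > 0, r * t < h * t. x > 0, so r * t * x < h * t * x.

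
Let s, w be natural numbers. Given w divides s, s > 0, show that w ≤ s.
Because w divides s and s > 0, by divisors are at most what they divide, w ≤ s.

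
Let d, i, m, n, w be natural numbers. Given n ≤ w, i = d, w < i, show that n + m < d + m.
n ≤ w and w < i, therefore n < i. i = d, so n < d. Then n + m < d + m.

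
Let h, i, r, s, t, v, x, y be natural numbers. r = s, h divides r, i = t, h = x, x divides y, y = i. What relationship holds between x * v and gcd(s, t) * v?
x * v divides gcd(s, t) * v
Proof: h = x and h divides r, hence x divides r. Because r = s, x divides s. y = i and i = t, so y = t. Because x divides y, x divides t. Since x divides s, x divides gcd(s, t). Then x * v divides gcd(s, t) * v.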